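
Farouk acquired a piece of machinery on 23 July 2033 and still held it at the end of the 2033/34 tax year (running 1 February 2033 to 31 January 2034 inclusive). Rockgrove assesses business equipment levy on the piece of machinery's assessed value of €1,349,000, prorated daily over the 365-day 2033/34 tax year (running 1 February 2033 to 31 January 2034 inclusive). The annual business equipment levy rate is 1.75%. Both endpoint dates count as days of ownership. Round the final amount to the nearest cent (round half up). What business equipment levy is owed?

Days held (23 July 2033 – 31 January 2034): 193 out of 365
Tax = €1,349,000 × 1.75% × 193/365 = €12,482.8699

€12,482.87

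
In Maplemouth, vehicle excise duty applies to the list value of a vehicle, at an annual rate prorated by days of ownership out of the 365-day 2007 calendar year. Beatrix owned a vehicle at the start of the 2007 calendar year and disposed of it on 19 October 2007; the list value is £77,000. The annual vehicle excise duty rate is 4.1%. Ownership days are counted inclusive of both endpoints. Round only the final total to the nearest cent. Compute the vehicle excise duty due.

£2,525.60

Days held (1 January – 19 October 2007): 292 out of 365
Tax = £77,000 × 4.1% × 292/365 = £2,525.6000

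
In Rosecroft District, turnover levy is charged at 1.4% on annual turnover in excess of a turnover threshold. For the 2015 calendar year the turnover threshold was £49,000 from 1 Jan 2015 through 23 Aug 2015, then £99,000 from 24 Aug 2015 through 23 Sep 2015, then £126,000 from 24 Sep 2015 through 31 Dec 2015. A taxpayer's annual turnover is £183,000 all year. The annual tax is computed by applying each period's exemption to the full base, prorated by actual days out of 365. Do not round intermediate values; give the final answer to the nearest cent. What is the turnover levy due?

£1,524.16

1 Jan – 23 Aug 2015: 235 days, exemption £49,000 → (£183,000 − £49,000) × 1.4% × 235/365 = £1,207.8356
24 Aug – 23 Sep 2015: 31 days, exemption £99,000 → (£183,000 − £99,000) × 1.4% × 31/365 = £99.8795
24 Sep – 31 Dec 2015: 99 days, exemption £126,000 → (£183,000 − £126,000) × 1.4% × 99/365 = £216.4438
Total = £1,524.1589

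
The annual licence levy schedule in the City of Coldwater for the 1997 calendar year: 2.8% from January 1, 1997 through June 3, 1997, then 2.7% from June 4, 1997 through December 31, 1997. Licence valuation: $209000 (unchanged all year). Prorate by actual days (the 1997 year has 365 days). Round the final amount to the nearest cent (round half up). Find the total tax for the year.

$5731.18

January 1 – June 3, 1997: 154 days at 2.8% → $209000 × 2.8% × 154/365 = $2469.0630
June 4 – December 31, 1997: 211 days at 2.7% → $209000 × 2.7% × 211/365 = $3262.1178
Total = $5731.1808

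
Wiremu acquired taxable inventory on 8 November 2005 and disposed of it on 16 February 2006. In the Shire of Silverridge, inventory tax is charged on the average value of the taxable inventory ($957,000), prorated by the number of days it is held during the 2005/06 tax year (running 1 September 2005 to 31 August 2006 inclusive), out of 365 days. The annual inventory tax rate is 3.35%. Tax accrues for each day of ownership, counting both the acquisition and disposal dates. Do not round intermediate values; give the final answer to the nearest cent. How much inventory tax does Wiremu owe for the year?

$8,871.26

Days held (8 November 2005 – 16 February 2006): 101 out of 365
Tax = $957,000 × 3.35% × 101/365 = $8,871.2589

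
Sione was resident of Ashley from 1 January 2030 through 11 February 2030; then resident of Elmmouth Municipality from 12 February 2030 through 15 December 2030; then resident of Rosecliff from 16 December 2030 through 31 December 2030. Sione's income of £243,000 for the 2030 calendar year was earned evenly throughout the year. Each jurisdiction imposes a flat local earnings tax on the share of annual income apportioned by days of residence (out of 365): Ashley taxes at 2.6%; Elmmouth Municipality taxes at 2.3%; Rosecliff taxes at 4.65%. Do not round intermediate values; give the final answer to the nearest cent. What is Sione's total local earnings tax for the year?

Ashley, 1 January – 11 February 2030: 42 days → £243,000 × 2.6% × 42/365 = £727.0027
Elmmouth Municipality, 12 February – 15 December 2030: 307 days → £243,000 × 2.3% × 307/365 = £4,700.8849
Rosecliff, 16 December – 31 December 2030: 16 days → £243,000 × 4.65% × 16/365 = £495.3205
Total = £5,923.2082

£5,923.21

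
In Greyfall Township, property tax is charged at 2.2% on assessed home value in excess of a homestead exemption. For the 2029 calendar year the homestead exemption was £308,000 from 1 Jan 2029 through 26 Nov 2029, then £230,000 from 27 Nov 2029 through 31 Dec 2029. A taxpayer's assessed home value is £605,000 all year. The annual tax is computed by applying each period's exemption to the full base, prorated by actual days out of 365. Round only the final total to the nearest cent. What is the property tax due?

1 Jan – 26 Nov 2029: 330 days, exemption £308,000 → (£605,000 − £308,000) × 2.2% × 330/365 = £5,907.4521
27 Nov – 31 Dec 2029: 35 days, exemption £230,000 → (£605,000 − £230,000) × 2.2% × 35/365 = £791.0959
Total = £6,698.5479

£6,698.55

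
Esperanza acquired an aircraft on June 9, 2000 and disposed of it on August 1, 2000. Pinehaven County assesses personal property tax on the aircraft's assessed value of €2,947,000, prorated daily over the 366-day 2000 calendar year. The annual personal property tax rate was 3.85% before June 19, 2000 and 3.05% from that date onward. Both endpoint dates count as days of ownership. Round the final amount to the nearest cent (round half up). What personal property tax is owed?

€13,905.65

June 9 – June 18, 2000: 10 days at 3.85% → €2,947,000 × 3.85% × 10/366 = €3,099.9863
June 19 – August 1, 2000: 44 days at 3.05% → €2,947,000 × 3.05% × 44/366 = €10,805.6667
Total = €13,905.6530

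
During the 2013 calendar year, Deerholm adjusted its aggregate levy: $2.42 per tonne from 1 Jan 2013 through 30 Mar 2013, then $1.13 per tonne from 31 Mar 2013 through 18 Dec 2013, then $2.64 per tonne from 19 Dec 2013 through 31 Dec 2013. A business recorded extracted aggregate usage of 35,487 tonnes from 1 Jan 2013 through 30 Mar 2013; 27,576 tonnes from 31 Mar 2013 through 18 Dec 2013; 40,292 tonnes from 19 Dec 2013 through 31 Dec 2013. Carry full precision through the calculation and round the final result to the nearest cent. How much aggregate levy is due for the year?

1 Jan – 30 Mar 2013: 35,487 tonnes at $2.42/tonne → $85,878.54
31 Mar – 18 Dec 2013: 27,576 tonnes at $1.13/tonne → $31,160.88
19 Dec – 31 Dec 2013: 40,292 tonnes at $2.64/tonne → $106,370.88

$223,410.30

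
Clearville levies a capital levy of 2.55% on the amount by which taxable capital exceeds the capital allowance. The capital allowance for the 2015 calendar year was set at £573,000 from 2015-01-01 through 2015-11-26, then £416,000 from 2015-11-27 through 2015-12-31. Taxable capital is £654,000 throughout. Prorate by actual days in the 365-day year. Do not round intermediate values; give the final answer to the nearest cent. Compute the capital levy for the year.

2015-01-01 to 2015-11-26: 330 days, exemption £573,000 → (£654,000 − £573,000) × 2.55% × 330/365 = £1,867.4384
2015-11-27 to 2015-12-31: 35 days, exemption £416,000 → (£654,000 − £416,000) × 2.55% × 35/365 = £581.9589
Total = £2,449.3973

£2,449.40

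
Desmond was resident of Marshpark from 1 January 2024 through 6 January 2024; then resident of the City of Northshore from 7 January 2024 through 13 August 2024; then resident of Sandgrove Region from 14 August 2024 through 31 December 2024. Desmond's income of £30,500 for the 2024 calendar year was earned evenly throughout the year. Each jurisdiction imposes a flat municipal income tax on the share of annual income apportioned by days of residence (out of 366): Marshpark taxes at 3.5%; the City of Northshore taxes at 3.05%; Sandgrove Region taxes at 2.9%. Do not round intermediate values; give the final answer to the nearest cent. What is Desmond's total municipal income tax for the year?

£915.00

Marshpark, 1 January – 6 January 2024: 6 days → £30,500 × 3.5% × 6/366 = £17.5000
The City of Northshore, 7 January – 13 August 2024: 220 days → £30,500 × 3.05% × 220/366 = £559.1667
Sandgrove Region, 14 August – 31 December 2024: 140 days → £30,500 × 2.9% × 140/366 = £338.3333
Total = £915.0000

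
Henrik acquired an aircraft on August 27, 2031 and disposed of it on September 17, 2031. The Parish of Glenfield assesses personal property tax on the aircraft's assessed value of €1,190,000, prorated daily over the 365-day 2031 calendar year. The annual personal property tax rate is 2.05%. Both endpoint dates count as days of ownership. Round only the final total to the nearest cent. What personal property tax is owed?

Days held (August 27 – September 17, 2031): 22 out of 365
Tax = €1,190,000 × 2.05% × 22/365 = €1,470.3836

€1,470.38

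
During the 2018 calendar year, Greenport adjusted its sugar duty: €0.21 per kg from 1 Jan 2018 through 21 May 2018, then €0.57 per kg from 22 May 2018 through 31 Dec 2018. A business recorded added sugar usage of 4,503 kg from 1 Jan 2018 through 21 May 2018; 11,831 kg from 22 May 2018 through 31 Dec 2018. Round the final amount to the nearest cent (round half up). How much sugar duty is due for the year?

1 Jan – 21 May 2018: 4,503 kg at €0.21/kg → €945.63
22 May – 31 Dec 2018: 11,831 kg at €0.57/kg → €6,743.67

€7,689.30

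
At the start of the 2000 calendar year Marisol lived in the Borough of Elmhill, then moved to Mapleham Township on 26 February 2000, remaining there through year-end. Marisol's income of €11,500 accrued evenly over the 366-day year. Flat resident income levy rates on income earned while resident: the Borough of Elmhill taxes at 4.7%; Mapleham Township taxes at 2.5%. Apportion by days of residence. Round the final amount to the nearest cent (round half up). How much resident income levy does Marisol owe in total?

€326.21

The Borough of Elmhill, 1 January – 25 February 2000: 56 days → €11,500 × 4.7% × 56/366 = €82.6995
Mapleham Township, 26 February – 31 December 2000: 310 days → €11,500 × 2.5% × 310/366 = €243.5109
Total = €326.2104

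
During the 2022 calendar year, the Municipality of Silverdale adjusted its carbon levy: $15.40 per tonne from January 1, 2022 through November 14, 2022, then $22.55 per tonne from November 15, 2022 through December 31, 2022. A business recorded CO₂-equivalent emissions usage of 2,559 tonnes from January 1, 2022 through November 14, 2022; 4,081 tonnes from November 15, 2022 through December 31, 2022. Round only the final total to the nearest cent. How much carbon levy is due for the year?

January 1 – November 14, 2022: 2,559 tonnes at $15.40/tonne → $39408.60
November 15 – December 31, 2022: 4,081 tonnes at $22.55/tonne → $92026.55

$131435.15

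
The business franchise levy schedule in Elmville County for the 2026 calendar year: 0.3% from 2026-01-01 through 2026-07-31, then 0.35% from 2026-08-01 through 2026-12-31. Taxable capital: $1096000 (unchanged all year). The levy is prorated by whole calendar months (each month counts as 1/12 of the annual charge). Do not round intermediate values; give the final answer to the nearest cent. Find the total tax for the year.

2026-01-01 to 2026-07-31: 7 months at 0.3% → $1096000 × 0.3% × 7/12 = $1918.0000
2026-08-01 to 2026-12-31: 5 months at 0.35% → $1096000 × 0.35% × 5/12 = $1598.3333
Total = $3516.3333

$3516.33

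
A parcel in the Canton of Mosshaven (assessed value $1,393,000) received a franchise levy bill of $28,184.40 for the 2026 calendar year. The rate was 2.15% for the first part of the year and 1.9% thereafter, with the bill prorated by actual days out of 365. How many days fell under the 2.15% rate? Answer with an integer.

180 days

Let d = days at the first rate; then 365 − d days at the second rate.
$1,393,000 × [2.15%·d + 1.9%·(365−d)] / 365 = $28,184.40
Solving gives d = 180, so the new rate took effect on 30 Jun 2026.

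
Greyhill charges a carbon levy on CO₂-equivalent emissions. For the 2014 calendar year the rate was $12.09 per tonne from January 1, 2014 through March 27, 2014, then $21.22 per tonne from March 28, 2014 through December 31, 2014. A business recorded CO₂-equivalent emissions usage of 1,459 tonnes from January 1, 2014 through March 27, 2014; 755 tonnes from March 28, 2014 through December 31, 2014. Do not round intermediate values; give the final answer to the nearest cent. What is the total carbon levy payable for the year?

January 1 – March 27, 2014: 1,459 tonnes at $12.09/tonne → $17,639.31
March 28 – December 31, 2014: 755 tonnes at $21.22/tonne → $16,021.10

$33,660.41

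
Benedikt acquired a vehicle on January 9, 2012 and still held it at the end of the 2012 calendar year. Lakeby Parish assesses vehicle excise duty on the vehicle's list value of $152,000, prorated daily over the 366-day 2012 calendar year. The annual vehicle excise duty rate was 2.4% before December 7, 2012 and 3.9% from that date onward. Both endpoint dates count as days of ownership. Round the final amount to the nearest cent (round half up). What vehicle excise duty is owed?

January 9 – December 6, 2012: 333 days at 2.4% → $152,000 × 2.4% × 333/366 = $3,319.0820
December 7 – December 31, 2012: 25 days at 3.9% → $152,000 × 3.9% × 25/366 = $404.9180
Total = $3,724.0000

$3,724.00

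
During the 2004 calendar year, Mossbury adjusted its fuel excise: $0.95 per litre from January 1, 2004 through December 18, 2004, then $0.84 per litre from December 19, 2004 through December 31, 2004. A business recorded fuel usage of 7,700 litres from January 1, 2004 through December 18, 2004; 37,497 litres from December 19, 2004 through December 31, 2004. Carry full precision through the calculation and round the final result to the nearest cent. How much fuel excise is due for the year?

$38812.48

January 1 – December 18, 2004: 7,700 litres at $0.95/litre → $7315.00
December 19 – December 31, 2004: 37,497 litres at $0.84/litre → $31497.48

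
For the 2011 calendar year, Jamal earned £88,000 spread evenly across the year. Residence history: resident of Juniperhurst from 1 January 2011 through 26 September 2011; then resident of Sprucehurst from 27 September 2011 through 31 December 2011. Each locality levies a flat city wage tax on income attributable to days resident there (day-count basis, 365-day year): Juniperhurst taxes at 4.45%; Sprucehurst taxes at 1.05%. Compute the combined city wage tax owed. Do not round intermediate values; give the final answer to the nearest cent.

Juniperhurst, 1 January – 26 September 2011: 269 days → £88,000 × 4.45% × 269/365 = £2,886.0384
Sprucehurst, 27 September – 31 December 2011: 96 days → £88,000 × 1.05% × 96/365 = £243.0247
Total = £3,129.0630

£3,129.06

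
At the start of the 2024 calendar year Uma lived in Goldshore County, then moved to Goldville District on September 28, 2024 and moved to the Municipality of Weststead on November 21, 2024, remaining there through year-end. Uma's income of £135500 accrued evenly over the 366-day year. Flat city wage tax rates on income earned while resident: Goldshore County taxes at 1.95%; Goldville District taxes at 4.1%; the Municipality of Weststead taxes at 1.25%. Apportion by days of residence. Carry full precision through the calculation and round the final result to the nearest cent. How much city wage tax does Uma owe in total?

Goldshore County, January 1 – September 27, 2024: 271 days → £135500 × 1.95% × 271/366 = £1956.4201
Goldville District, September 28 – November 20, 2024: 54 days → £135500 × 4.1% × 54/366 = £819.6639
The Municipality of Weststead, November 21 – December 31, 2024: 41 days → £135500 × 1.25% × 41/366 = £189.7370
Total = £2965.8210

£2965.82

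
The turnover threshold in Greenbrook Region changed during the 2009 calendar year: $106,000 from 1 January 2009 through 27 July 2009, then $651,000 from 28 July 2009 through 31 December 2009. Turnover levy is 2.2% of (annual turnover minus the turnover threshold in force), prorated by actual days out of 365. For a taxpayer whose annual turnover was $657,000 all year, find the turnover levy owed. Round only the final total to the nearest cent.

1 January – 27 July 2009: 208 days, exemption $106,000 → ($657,000 − $106,000) × 2.2% × 208/365 = $6,907.8795
28 July – 31 December 2009: 157 days, exemption $651,000 → ($657,000 − $651,000) × 2.2% × 157/365 = $56.7781
Total = $6,964.6575

$6,964.66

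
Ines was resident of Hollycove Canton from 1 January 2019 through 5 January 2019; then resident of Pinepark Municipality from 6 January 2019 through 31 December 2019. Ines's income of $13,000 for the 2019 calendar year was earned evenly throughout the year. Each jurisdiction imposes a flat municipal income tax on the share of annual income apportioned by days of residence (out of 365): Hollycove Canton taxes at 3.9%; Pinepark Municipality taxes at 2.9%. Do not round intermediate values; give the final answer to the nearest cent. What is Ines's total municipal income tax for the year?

$378.78

Hollycove Canton, 1 January – 5 January 2019: 5 days → $13,000 × 3.9% × 5/365 = $6.9452
Pinepark Municipality, 6 January – 31 December 2019: 360 days → $13,000 × 2.9% × 360/365 = $371.8356
Total = $378.7808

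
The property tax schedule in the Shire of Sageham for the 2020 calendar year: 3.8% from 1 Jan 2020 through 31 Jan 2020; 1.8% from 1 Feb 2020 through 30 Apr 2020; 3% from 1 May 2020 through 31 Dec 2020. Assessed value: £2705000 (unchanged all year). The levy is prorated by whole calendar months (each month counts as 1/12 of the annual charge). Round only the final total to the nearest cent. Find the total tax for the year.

1 Jan – 31 Jan 2020: 1 month at 3.8% → £2705000 × 3.8% × 1/12 = £8565.8333
1 Feb – 30 Apr 2020: 3 months at 1.8% → £2705000 × 1.8% × 3/12 = £12172.5000
1 May – 31 Dec 2020: 8 months at 3% → £2705000 × 3% × 8/12 = £54100.0000
Total = £74838.3333

£74838.33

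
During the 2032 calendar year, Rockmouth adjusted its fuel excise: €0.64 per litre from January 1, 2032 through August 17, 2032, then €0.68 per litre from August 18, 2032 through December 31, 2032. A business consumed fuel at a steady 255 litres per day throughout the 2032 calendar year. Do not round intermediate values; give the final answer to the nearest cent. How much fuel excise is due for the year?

€61,118.40

January 1 – August 17, 2032: 230 days × 255 litres/day = 58,650 litres at €0.64/litre → €37,536.00
August 18 – December 31, 2032: 136 days × 255 litres/day = 34,680 litres at €0.68/litre → €23,582.40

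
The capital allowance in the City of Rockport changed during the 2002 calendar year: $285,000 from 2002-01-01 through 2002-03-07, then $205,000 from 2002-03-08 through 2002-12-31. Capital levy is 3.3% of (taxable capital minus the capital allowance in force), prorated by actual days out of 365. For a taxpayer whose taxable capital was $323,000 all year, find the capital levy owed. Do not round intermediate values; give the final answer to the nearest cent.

2002-01-01 to 2002-03-07: 66 days, exemption $285,000 → ($323,000 − $285,000) × 3.3% × 66/365 = $226.7507
2002-03-08 to 2002-12-31: 299 days, exemption $205,000 → ($323,000 − $205,000) × 3.3% × 299/365 = $3,189.8795
Total = $3,416.6301

$3,416.63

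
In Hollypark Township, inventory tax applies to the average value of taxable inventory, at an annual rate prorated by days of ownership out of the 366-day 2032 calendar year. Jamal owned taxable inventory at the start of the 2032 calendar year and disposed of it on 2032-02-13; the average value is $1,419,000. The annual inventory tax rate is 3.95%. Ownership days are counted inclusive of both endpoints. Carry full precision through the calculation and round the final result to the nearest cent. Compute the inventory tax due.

$6,738.31

Days held (2032-01-01 to 2032-02-13): 44 out of 366
Tax = $1,419,000 × 3.95% × 44/366 = $6,738.3115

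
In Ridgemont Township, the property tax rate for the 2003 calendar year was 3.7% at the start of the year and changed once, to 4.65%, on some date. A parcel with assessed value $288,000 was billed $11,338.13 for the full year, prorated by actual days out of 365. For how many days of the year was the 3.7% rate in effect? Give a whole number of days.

274 days

Let d = days at the first rate; then 365 − d days at the second rate.
$288,000 × [3.7%·d + 4.65%·(365−d)] / 365 = $11,338.13
Solving gives d = 274, so the new rate took effect on October 2, 2003.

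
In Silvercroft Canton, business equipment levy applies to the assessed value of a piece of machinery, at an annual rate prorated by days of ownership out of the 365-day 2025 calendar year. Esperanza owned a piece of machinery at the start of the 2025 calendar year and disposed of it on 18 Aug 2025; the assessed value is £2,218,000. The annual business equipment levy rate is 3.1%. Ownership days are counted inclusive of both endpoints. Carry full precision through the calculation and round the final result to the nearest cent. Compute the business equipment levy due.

Days held (1 Jan – 18 Aug 2025): 230 out of 365
Tax = £2,218,000 × 3.1% × 230/365 = £43,326.9589

£43,326.96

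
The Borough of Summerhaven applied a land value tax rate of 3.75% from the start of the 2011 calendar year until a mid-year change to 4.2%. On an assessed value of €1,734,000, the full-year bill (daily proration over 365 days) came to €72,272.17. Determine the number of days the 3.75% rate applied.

Let d = days at the first rate; then 365 − d days at the second rate.
€1,734,000 × [3.75%·d + 4.2%·(365−d)] / 365 = €72,272.17
Solving gives d = 26, so the new rate took effect on 27 January 2011.

26 days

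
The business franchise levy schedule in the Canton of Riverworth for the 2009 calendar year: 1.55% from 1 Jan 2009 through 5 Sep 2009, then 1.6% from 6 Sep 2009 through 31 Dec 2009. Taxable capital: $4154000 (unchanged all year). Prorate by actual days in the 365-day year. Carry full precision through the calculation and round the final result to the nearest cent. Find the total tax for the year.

1 Jan – 5 Sep 2009: 248 days at 1.55% → $4154000 × 1.55% × 248/365 = $43747.8795
6 Sep – 31 Dec 2009: 117 days at 1.6% → $4154000 × 1.6% × 117/365 = $21304.8986
Total = $65052.7781

$65052.78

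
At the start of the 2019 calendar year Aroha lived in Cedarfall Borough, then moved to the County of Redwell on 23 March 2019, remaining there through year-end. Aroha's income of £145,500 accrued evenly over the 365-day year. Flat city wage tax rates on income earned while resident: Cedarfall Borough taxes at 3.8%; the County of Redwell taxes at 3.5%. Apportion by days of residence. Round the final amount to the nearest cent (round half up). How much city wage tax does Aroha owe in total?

Cedarfall Borough, 1 January – 22 March 2019: 81 days → £145,500 × 3.8% × 81/365 = £1,226.9836
The County of Redwell, 23 March – 31 December 2019: 284 days → £145,500 × 3.5% × 284/365 = £3,962.3836
Total = £5,189.3671

£5,189.37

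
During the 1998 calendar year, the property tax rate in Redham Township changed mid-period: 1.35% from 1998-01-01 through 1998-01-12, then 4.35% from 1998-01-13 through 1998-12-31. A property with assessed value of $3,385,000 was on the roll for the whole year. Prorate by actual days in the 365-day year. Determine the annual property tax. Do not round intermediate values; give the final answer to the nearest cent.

$143,908.87

1998-01-01 to 1998-01-12: 12 days at 1.35% → $3,385,000 × 1.35% × 12/365 = $1,502.3836
1998-01-13 to 1998-12-31: 353 days at 4.35% → $3,385,000 × 4.35% × 353/365 = $142,406.4863
Total = $143,908.8699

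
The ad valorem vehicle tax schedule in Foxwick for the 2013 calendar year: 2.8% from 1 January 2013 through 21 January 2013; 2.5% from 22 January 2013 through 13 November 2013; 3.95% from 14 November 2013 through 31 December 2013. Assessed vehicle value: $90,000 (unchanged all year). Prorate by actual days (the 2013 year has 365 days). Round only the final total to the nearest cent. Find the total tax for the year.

$2,437.15

1 January – 21 January 2013: 21 days at 2.8% → $90,000 × 2.8% × 21/365 = $144.9863
22 January – 13 November 2013: 296 days at 2.5% → $90,000 × 2.5% × 296/365 = $1,824.6575
14 November – 31 December 2013: 48 days at 3.95% → $90,000 × 3.95% × 48/365 = $467.5068
Total = $2,437.1507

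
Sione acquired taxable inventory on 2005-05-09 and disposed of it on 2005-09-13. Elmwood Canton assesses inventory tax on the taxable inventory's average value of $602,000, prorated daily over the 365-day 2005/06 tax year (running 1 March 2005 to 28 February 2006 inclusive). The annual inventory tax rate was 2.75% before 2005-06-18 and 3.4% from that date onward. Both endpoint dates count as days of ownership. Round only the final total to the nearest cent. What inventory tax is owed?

$6,749.00

2005-05-09 to 2005-06-17: 40 days at 2.75% → $602,000 × 2.75% × 40/365 = $1,814.2466
2005-06-18 to 2005-09-13: 88 days at 3.4% → $602,000 × 3.4% × 88/365 = $4,934.7507
Total = $6,748.9973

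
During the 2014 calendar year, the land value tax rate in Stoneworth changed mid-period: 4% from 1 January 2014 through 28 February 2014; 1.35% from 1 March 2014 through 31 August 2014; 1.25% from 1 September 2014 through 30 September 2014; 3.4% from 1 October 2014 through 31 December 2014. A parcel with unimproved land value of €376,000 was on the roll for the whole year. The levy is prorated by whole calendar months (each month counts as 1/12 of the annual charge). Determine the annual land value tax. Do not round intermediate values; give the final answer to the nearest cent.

€8,632.33

1 January – 28 February 2014: 2 months at 4% → €376,000 × 4% × 2/12 = €2,506.6667
1 March – 31 August 2014: 6 months at 1.35% → €376,000 × 1.35% × 6/12 = €2,538.0000
1 September – 30 September 2014: 1 month at 1.25% → €376,000 × 1.25% × 1/12 = €391.6667
1 October – 31 December 2014: 3 months at 3.4% → €376,000 × 3.4% × 3/12 = €3,196.0000
Total = €8,632.3333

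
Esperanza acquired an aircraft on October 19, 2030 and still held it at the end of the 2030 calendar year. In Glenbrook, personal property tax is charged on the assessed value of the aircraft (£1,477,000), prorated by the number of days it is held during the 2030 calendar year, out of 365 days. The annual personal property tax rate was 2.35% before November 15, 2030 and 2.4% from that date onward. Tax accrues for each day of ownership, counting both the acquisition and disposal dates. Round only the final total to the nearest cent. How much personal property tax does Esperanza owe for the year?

£7,132.09

October 19 – November 14, 2030: 27 days at 2.35% → £1,477,000 × 2.35% × 27/365 = £2,567.5521
November 15 – December 31, 2030: 47 days at 2.4% → £1,477,000 × 2.4% × 47/365 = £4,564.5370
Total = £7,132.0890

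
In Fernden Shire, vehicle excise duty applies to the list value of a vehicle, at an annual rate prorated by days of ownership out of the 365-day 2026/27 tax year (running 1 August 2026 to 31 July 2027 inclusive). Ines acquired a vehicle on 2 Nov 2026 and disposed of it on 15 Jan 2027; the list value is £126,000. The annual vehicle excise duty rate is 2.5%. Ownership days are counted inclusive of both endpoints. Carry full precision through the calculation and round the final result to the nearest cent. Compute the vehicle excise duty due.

Days held (2 Nov 2026 – 15 Jan 2027): 75 out of 365
Tax = £126,000 × 2.5% × 75/365 = £647.2603

£647.26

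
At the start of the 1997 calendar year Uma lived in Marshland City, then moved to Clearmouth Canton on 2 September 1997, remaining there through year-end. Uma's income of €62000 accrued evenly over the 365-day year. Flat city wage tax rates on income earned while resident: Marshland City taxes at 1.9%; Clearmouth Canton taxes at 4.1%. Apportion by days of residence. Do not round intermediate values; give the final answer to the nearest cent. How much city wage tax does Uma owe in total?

€1630.18

Marshland City, 1 January – 1 September 1997: 244 days → €62000 × 1.9% × 244/365 = €787.4849
Clearmouth Canton, 2 September – 31 December 1997: 121 days → €62000 × 4.1% × 121/365 = €842.6904
Total = €1630.1753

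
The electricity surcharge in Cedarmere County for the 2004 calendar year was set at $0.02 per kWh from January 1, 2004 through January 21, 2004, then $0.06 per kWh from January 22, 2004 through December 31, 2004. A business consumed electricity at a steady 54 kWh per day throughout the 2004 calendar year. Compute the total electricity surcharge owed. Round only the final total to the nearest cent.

January 1 – January 21, 2004: 21 days × 54 kWh/day = 1,134 kWh at $0.02/kWh → $22.68
January 22 – December 31, 2004: 345 days × 54 kWh/day = 18,630 kWh at $0.06/kWh → $1,117.80

$1,140.48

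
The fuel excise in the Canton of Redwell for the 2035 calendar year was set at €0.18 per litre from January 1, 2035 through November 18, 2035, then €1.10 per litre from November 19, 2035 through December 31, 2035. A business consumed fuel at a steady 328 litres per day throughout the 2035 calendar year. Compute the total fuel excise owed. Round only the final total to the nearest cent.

January 1 – November 18, 2035: 322 days × 328 litres/day = 105,616 litres at €0.18/litre → €19010.88
November 19 – December 31, 2035: 43 days × 328 litres/day = 14,104 litres at €1.10/litre → €15514.40

€34525.28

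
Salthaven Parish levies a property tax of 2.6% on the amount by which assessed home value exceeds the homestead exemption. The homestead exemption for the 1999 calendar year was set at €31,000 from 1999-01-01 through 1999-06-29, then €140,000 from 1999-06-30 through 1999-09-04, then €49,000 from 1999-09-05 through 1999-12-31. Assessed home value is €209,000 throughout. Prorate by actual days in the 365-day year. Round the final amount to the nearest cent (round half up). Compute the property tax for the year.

1999-01-01 to 1999-06-29: 180 days, exemption €31,000 → (€209,000 − €31,000) × 2.6% × 180/365 = €2,282.3014
1999-06-30 to 1999-09-04: 67 days, exemption €140,000 → (€209,000 − €140,000) × 2.6% × 67/365 = €329.3096
1999-09-05 to 1999-12-31: 118 days, exemption €49,000 → (€209,000 − €49,000) × 2.6% × 118/365 = €1,344.8767
Total = €3,956.4877

€3,956.49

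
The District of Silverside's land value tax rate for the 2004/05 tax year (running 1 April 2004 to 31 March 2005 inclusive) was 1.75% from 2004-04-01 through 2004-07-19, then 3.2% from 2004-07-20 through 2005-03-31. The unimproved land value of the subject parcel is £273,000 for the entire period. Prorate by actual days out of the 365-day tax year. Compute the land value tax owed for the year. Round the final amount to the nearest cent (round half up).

£7,543.03

2004-04-01 to 2004-07-19: 110 days at 1.75% → £273,000 × 1.75% × 110/365 = £1,439.7945
2004-07-20 to 2005-03-31: 255 days at 3.2% → £273,000 × 3.2% × 255/365 = £6,103.2329
Total = £7,543.0274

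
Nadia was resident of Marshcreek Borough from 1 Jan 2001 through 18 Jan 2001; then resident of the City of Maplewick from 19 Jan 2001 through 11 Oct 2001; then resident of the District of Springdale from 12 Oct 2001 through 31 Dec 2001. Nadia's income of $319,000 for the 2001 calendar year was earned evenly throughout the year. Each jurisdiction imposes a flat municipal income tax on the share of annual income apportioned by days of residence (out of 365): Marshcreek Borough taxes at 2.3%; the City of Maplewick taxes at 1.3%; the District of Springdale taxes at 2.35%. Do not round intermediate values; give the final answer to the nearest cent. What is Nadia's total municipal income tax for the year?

$5,047.63

Marshcreek Borough, 1 Jan – 18 Jan 2001: 18 days → $319,000 × 2.3% × 18/365 = $361.8247
The City of Maplewick, 19 Jan – 11 Oct 2001: 266 days → $319,000 × 1.3% × 266/365 = $3,022.1973
The District of Springdale, 12 Oct – 31 Dec 2001: 81 days → $319,000 × 2.35% × 81/365 = $1,663.6068
Total = $5,047.6288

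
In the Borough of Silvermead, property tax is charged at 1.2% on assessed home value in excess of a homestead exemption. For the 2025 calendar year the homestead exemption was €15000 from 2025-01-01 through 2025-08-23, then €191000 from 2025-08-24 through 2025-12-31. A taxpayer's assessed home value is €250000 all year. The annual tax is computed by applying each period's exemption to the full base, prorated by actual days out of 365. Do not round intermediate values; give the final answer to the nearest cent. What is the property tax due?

€2067.78

2025-01-01 to 2025-08-23: 235 days, exemption €15000 → (€250000 − €15000) × 1.2% × 235/365 = €1815.6164
2025-08-24 to 2025-12-31: 130 days, exemption €191000 → (€250000 − €191000) × 1.2% × 130/365 = €252.1644
Total = €2067.7808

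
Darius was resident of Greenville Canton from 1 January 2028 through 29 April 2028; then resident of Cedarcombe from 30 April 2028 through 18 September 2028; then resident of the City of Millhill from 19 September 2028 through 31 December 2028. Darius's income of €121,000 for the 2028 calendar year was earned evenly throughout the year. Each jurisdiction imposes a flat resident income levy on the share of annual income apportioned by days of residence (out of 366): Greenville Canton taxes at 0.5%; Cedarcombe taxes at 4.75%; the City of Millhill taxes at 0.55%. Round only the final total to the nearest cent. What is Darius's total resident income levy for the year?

Greenville Canton, 1 January – 29 April 2028: 120 days → €121,000 × 0.5% × 120/366 = €198.3607
Cedarcombe, 30 April – 18 September 2028: 142 days → €121,000 × 4.75% × 142/366 = €2,229.9044
The City of Millhill, 19 September – 31 December 2028: 104 days → €121,000 × 0.55% × 104/366 = €189.1038
Total = €2,617.3689

€2,617.37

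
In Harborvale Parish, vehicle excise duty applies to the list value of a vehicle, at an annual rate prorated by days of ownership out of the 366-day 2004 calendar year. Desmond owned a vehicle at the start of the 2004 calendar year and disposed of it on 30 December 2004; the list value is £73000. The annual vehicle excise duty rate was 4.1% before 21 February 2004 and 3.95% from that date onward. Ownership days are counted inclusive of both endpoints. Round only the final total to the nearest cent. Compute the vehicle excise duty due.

1 January – 20 February 2004: 51 days at 4.1% → £73000 × 4.1% × 51/366 = £417.0574
21 February – 30 December 2004: 314 days at 3.95% → £73000 × 3.95% × 314/366 = £2473.8224
Total = £2890.8798

£2890.88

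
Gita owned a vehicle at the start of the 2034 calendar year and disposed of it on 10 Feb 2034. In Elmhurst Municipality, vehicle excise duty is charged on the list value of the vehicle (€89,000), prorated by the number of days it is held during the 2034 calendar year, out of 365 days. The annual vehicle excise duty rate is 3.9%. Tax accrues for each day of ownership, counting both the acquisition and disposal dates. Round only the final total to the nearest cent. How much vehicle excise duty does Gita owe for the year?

€389.89

Days held (1 Jan – 10 Feb 2034): 41 out of 365
Tax = €89,000 × 3.9% × 41/365 = €389.8932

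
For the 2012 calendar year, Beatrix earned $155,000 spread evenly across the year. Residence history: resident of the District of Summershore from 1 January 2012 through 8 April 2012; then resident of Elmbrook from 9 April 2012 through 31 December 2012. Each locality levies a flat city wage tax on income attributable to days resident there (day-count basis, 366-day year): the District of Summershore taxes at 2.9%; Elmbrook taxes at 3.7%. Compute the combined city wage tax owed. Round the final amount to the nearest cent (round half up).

The District of Summershore, 1 January – 8 April 2012: 99 days → $155,000 × 2.9% × 99/366 = $1,215.8607
Elmbrook, 9 April – 31 December 2012: 267 days → $155,000 × 3.7% × 267/366 = $4,183.7295
Total = $5,399.5902

$5,399.59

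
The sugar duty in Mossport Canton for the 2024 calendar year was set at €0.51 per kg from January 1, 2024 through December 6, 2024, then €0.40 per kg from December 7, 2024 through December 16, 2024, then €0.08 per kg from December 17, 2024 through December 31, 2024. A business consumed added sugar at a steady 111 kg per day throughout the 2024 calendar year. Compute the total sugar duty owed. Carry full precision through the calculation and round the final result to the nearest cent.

€19,881.21

January 1 – December 6, 2024: 341 days × 111 kg/day = 37,851 kg at €0.51/kg → €19,304.01
December 7 – December 16, 2024: 10 days × 111 kg/day = 1,110 kg at €0.40/kg → €444.00
December 17 – December 31, 2024: 15 days × 111 kg/day = 1,665 kg at €0.08/kg → €133.20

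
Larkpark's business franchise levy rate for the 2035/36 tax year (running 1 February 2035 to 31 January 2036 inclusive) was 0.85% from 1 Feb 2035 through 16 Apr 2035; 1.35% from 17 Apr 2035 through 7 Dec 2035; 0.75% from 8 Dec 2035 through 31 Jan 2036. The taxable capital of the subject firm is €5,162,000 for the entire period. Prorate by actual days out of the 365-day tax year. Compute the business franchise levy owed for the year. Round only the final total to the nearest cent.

€59,716.56

1 Feb – 16 Apr 2035: 75 days at 0.85% → €5,162,000 × 0.85% × 75/365 = €9,015.8219
17 Apr – 7 Dec 2035: 235 days at 1.35% → €5,162,000 × 1.35% × 235/365 = €44,866.9726
8 Dec 2035 – 31 Jan 2036: 55 days at 0.75% → €5,162,000 × 0.75% × 55/365 = €5,833.7671
Total = €59,716.5616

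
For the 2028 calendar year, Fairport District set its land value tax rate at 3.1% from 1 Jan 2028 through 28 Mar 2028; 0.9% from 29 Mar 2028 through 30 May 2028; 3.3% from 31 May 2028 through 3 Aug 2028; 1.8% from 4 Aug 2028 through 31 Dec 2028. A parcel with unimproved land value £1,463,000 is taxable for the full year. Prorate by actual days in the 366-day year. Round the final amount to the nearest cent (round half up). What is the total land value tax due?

1 Jan – 28 Mar 2028: 88 days at 3.1% → £1,463,000 × 3.1% × 88/366 = £10,904.5464
29 Mar – 30 May 2028: 63 days at 0.9% → £1,463,000 × 0.9% × 63/366 = £2,266.4508
31 May – 3 Aug 2028: 65 days at 3.3% → £1,463,000 × 3.3% × 65/366 = £8,574.1393
4 Aug – 31 Dec 2028: 150 days at 1.8% → £1,463,000 × 1.8% × 150/366 = £10,792.6230
Total = £32,537.7596

£32,537.76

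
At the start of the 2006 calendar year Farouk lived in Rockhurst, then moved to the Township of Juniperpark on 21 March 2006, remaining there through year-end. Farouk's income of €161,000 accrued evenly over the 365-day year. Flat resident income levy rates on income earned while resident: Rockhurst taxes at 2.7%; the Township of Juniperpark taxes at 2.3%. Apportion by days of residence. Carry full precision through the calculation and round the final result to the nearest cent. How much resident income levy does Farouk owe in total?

€3,842.39

Rockhurst, 1 January – 20 March 2006: 79 days → €161,000 × 2.7% × 79/365 = €940.8575
The Township of Juniperpark, 21 March – 31 December 2006: 286 days → €161,000 × 2.3% × 286/365 = €2,901.5288
Total = €3,842.3863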